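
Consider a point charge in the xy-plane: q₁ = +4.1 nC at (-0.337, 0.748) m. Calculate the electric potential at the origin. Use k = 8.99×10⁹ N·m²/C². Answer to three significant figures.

44.9 V

The total potential is the scalar sum of each charge's contribution, V = Σ kqᵢ/rᵢ.
Distances from the field point to each charge: r₁ = 0.820 m.
V = k[(4.10×10⁻⁹)/(0.820)] = 44.9 V.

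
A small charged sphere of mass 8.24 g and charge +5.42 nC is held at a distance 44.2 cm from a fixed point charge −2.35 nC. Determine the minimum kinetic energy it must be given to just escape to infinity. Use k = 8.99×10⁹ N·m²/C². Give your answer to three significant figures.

To just escape, total mechanical energy must reach zero at infinity: ½mv²_min + U = 0, so ½mv²_min = −U = |kQq|/r.
|U| = |kQq|/r = (8.99×10⁹ N·m²/C²)(2.35×10⁻⁹)(5.42×10⁻⁹)/(0.442) = 2.59×10⁻⁷ J.

2.59×10⁻⁷ J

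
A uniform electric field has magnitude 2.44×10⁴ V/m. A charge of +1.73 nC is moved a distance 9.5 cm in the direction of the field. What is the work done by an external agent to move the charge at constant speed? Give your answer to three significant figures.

The potential change for a displacement 9.5 cm in the direction of the field is ΔV = −Ed = -2320 V.
W_ext = qΔV = -4.01×10⁻⁶ J.

-4.01×10⁻⁶ J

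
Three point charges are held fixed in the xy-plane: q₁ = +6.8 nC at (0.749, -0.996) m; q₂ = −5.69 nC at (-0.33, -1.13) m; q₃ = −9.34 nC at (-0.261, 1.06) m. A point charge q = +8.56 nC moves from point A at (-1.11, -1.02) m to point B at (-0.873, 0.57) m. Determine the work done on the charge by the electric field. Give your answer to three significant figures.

3.36×10⁻⁷ J

The work done by the electric force is W_field = −ΔU = −q(V_B − V_A) = q(V_A − V_B).
At A: distances to the source charges are 1.86 m, 0.788 m, 2.25 m; V_A = Σ kqᵢ/rᵢ = -69.4 V.
At B: distances to the source charges are 2.25 m, 1.78 m, 0.784 m; V_B = Σ kqᵢ/rᵢ = -109 V.
ΔV = V_B − V_A = -39.2 V.
W_field = −qΔV = −(8.56×10⁻⁹ C)(-39.2 V) = 3.36×10⁻⁷ J.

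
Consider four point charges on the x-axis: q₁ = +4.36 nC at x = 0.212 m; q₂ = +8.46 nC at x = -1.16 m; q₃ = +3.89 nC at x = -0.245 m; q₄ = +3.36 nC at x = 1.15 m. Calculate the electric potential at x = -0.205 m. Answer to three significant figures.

The total potential is the scalar sum of each charge's contribution, V = Σ kqᵢ/rᵢ.
Distances from the field point to each charge: r₁ = 0.417 m, r₂ = 0.955 m, r₃ = 0.0400 m, r₄ = 1.35 m.
V = k[(4.36×10⁻⁹)/(0.417) + (8.46×10⁻⁹)/(0.955) + (3.89×10⁻⁹)/(0.0400) + (3.36×10⁻⁹)/(1.35)] = 1070 V.

1070 V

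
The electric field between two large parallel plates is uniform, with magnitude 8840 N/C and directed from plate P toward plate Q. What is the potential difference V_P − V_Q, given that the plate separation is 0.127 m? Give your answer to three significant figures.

1120 V

In a uniform field, potential decreases in the direction of E: ΔV = −E·d for a displacement d parallel to E.
Going from Q to P is a displacement of 0.127 m opposite to the field, so V_P − V_Q = +Ed = 1120 V.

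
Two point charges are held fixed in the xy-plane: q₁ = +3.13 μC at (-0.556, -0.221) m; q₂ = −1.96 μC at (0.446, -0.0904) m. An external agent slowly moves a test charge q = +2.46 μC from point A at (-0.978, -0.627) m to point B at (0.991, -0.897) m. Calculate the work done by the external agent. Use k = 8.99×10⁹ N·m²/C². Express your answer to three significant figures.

-0.0932 J

For quasistatic motion the external work equals the change in potential energy: W_ext = qΔV = q(V_B − V_A).
At A: distances to the source charges are 0.586 m, 1.52 m; V_A = Σ kqᵢ/rᵢ = 3.65×10⁴ V.
At B: distances to the source charges are 1.69 m, 0.973 m; V_B = Σ kqᵢ/rᵢ = -1430 V.
ΔV = V_B − V_A = -3.79×10⁴ V.
W_ext = qΔV = (2.46×10⁻⁶ C)(-3.79×10⁴ V) = -0.0932 J.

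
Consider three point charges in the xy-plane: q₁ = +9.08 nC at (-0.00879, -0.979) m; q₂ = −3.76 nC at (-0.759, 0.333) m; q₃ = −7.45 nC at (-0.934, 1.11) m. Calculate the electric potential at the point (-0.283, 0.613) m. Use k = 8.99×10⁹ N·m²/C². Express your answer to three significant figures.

The total potential is the scalar sum of each charge's contribution, V = Σ kqᵢ/rᵢ.
Distances from the field point to each charge: r₁ = 1.62 m, r₂ = 0.552 m, r₃ = 0.819 m.
V = k[(9.08×10⁻⁹)/(1.62) + (-3.76×10⁻⁹)/(0.552) + (-7.45×10⁻⁹)/(0.819)] = -92.5 V.

-92.5 V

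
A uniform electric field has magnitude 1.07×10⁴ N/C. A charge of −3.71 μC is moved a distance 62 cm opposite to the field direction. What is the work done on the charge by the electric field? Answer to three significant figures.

0.0246 J

The potential change for a displacement 62 cm opposite to the field direction is ΔV = +Ed = 6630 V.
W_field = −qΔV = 0.0246 J.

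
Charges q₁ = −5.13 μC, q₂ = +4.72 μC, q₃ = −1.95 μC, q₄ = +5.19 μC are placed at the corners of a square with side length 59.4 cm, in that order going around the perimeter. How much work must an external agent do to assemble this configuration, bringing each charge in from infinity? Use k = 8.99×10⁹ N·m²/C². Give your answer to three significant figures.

-0.693 J

The assembly work is the sum of pairwise potential energies, U = Σ_{i<j} kqᵢqⱼ/rᵢⱼ.
The four side pairs have separation 0.594 m and the two diagonal pairs 0.840 m.
Summing all 6 pair terms gives U = -0.693 J.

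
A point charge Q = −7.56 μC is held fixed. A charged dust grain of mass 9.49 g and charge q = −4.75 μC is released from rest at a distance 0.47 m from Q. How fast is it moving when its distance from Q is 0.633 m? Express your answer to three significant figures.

6.11 m/s

Only the electrostatic force acts, so mechanical energy is conserved: ½mv² = U₁ − U₂ = kQq(1/r₁ − 1/r₂).
U₁ − U₂ = (8.99×10⁹ N·m²/C²)(-7.56×10⁻⁶ C)(-4.75×10⁻⁶ C)(1/0.470 − 1/0.633) = 0.177 J.
v = √(2·0.177/9.49×10⁻³) = 6.11 m/s.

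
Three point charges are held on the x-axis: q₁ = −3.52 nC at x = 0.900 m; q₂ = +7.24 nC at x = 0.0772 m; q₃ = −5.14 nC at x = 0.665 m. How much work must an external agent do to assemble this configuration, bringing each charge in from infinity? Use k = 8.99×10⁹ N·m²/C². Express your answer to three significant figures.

The assembly work is the sum of pairwise potential energies, U = Σ_{i<j} kqᵢqⱼ/rᵢⱼ.
Pair separations: r₁₂ = 0.823 m, r₁₃ = 0.235 m, r₂₃ = 0.588 m.
U = (-2.78×10⁻⁷) + (6.92×10⁻⁷) + (-5.69×10⁻⁷) = -1.55×10⁻⁷ J.

-1.55×10⁻⁷ J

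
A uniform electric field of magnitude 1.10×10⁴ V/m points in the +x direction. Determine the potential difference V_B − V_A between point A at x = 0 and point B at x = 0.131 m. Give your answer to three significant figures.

In a uniform field, potential decreases in the direction of E: V_B − V_A = −E·Δx.
V_B − V_A = −(1.10×10⁴ V/m)(0.131 m) = -1440 V.

-1440 V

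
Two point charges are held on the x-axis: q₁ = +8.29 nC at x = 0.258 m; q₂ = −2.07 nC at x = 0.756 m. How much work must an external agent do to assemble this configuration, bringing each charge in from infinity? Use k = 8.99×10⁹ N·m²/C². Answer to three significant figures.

The assembly work is the sum of pairwise potential energies, U = Σ_{i<j} kqᵢqⱼ/rᵢⱼ.
Pair separations: r₁₂ = 0.498 m.
U = (-3.10×10⁻⁷) = -3.10×10⁻⁷ J.

-3.10×10⁻⁷ J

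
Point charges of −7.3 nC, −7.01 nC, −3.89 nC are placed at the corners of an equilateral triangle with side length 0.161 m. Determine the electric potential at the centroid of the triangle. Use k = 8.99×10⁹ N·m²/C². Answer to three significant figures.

-1760 V

The total potential is the scalar sum of each charge's contribution, V = Σ kqᵢ/rᵢ.
The distance from each vertex to the centroid is a/√3 = 0.0930 m.
V = k[(-7.30×10⁻⁹)/(0.0930) + (-7.01×10⁻⁹)/(0.0930) + (-3.89×10⁻⁹)/(0.0930)] = -1760 V.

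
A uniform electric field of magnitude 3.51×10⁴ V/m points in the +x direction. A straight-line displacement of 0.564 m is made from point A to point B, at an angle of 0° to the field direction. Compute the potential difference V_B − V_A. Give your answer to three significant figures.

Only the component of displacement along E changes the potential: ΔV = −E·d·cosθ.
ΔV = −(3.51×10⁴ V/m)(0.564 m)cos0° = -1.98×10⁴ V.

-1.98×10⁴ V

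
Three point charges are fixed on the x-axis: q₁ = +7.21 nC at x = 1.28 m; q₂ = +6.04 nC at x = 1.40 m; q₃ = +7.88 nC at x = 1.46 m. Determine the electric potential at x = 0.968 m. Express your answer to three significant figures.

The total potential is the scalar sum of each charge's contribution, V = Σ kqᵢ/rᵢ.
Distances from the field point to each charge: r₁ = 0.312 m, r₂ = 0.432 m, r₃ = 0.492 m.
V = k[(7.21×10⁻⁹)/(0.312) + (6.04×10⁻⁹)/(0.432) + (7.88×10⁻⁹)/(0.492)] = 477 V.

477 V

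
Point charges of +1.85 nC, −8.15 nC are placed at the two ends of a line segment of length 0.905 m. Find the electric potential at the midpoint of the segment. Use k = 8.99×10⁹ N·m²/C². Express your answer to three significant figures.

The total potential is the scalar sum of each charge's contribution, V = Σ kqᵢ/rᵢ.
Each charge is 0.453 m from the midpoint.
V = k[(1.85×10⁻⁹)/(0.453) + (-8.15×10⁻⁹)/(0.453)] = -125 V.

-125 V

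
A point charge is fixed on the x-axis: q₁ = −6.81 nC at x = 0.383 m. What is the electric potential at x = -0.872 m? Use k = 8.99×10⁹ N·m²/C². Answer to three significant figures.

-48.8 V

The total potential is the scalar sum of each charge's contribution, V = Σ kqᵢ/rᵢ.
V = k[(-6.81×10⁻⁹)/(1.25)] = -48.8 V.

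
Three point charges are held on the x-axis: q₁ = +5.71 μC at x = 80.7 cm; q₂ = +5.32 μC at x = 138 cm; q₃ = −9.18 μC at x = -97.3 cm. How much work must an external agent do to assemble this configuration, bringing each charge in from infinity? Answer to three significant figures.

The work to assemble the configuration equals its total potential energy, U = Σ kqᵢqⱼ/rᵢⱼ over all pairs.
Pair separations: r₁₂ = 0.573 m, r₁₃ = 1.78 m, r₂₃ = 2.35 m.
U = (0.477) + (-0.265) + (-0.187) = 0.0253 J.

0.0253 J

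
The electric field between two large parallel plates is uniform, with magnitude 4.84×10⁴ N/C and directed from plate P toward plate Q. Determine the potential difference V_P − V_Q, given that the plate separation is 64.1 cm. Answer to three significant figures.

3.10×10⁴ V

In a uniform field, potential decreases in the direction of E: ΔV = −E·d for a displacement d parallel to E.
Going from Q to P is a displacement of 64.1 cm opposite to the field, so V_P − V_Q = +Ed = 3.10×10⁴ V.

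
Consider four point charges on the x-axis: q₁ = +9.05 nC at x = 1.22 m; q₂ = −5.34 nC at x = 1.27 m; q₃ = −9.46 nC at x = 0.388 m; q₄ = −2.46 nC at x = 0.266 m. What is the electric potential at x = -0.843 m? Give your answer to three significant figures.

-72.3 V

Electric potential is a scalar, so the contributions from each charge add algebraically: V = Σ kqᵢ/rᵢ.
Distances from the field point to each charge: r₁ = 2.06 m, r₂ = 2.11 m, r₃ = 1.23 m, r₄ = 1.11 m.
V = k[(9.05×10⁻⁹)/(2.06) + (-5.34×10⁻⁹)/(2.11) + (-9.46×10⁻⁹)/(1.23) + (-2.46×10⁻⁹)/(1.11)] = -72.3 V.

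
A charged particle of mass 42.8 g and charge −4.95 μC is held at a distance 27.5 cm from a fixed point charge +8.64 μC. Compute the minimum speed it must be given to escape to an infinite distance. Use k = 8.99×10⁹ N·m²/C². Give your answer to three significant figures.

8.08 m/s

To just escape, total mechanical energy must reach zero at infinity: ½mv²_min + U = 0, so ½mv²_min = −U = |kQq|/r.
|U| = |kQq|/r = (8.99×10⁹ N·m²/C²)(8.64×10⁻⁶)(4.95×10⁻⁶)/(0.275) = 1.40 J.
v_min = √(2|U|/m) = √(2·1.40/0.0428) = 8.08 m/s.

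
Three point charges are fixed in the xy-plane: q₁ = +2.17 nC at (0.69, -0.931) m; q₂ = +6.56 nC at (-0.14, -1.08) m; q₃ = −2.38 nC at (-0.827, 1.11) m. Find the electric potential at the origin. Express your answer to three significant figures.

55.5 V

Electric potential is a scalar, so the contributions from each charge add algebraically: V = Σ kqᵢ/rᵢ.
Distances from the field point to each charge: r₁ = 1.16 m, r₂ = 1.09 m, r₃ = 1.38 m.
V = k[(2.17×10⁻⁹)/(1.16) + (6.56×10⁻⁹)/(1.09) + (-2.38×10⁻⁹)/(1.38)] = 55.5 V.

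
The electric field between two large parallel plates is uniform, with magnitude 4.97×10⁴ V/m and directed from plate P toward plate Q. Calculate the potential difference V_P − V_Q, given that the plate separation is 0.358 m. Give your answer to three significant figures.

In a uniform field, potential decreases in the direction of E: ΔV = −E·d for a displacement d parallel to E.
Going from Q to P is a displacement of 0.358 m opposite to the field, so V_P − V_Q = +Ed = 1.78×10⁴ V.

1.78×10⁴ V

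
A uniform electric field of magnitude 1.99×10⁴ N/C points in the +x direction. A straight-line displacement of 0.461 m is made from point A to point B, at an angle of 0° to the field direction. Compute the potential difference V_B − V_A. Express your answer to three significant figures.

-9170 V

Only the component of displacement along E changes the potential: ΔV = −E·d·cosθ.
ΔV = −(1.99×10⁴ V/m)(0.461 m)cos0° = -9170 V.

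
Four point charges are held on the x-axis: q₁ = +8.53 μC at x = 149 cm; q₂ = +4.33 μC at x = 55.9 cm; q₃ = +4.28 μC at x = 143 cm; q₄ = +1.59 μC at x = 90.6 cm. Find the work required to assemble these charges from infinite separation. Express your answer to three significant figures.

6.52 J

The assembly work is the sum of pairwise potential energies, U = Σ_{i<j} kqᵢqⱼ/rᵢⱼ.
Pair separations: r₁₂ = 0.931 m, r₁₃ = 0.0600 m, r₁₄ = 0.584 m, r₂₃ = 0.871 m, r₂₄ = 0.347 m, r₃₄ = 0.524 m.
Summing all 6 pair terms gives U = 6.52 J.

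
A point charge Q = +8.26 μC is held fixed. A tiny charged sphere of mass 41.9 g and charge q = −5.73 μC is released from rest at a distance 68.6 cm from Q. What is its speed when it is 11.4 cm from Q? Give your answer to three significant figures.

Only the electrostatic force acts, so mechanical energy is conserved: ½mv² = U₁ − U₂ = kQq(1/r₁ − 1/r₂).
U₁ − U₂ = (8.99×10⁹ N·m²/C²)(8.26×10⁻⁶ C)(-5.73×10⁻⁶ C)(1/0.686 − 1/0.114) = 3.11 J.
v = √(2·3.11/0.0419) = 12.2 m/s.

12.2 m/s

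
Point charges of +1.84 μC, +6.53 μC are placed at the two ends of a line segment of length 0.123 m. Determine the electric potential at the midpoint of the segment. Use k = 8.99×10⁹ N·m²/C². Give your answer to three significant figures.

The total potential is the scalar sum of each charge's contribution, V = Σ kqᵢ/rᵢ.
Each charge is 0.0615 m from the midpoint.
V = k[(1.84×10⁻⁶)/(0.0615) + (6.53×10⁻⁶)/(0.0615)] = 1.22×10⁶ V.

1.22×10⁶ V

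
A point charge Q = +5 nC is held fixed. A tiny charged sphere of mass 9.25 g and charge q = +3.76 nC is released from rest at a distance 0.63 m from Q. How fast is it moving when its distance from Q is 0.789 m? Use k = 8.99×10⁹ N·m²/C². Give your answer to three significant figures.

3.42×10⁻³ m/s

Only the electrostatic force acts, so mechanical energy is conserved: ½mv² = U₁ − U₂ = kQq(1/r₁ − 1/r₂).
U₁ − U₂ = (8.99×10⁹ N·m²/C²)(5.00×10⁻⁹ C)(3.76×10⁻⁹ C)(1/0.630 − 1/0.789) = 5.41×10⁻⁸ J.
v = √(2·5.41×10⁻⁸/9.25×10⁻³) = 3.42×10⁻³ m/s.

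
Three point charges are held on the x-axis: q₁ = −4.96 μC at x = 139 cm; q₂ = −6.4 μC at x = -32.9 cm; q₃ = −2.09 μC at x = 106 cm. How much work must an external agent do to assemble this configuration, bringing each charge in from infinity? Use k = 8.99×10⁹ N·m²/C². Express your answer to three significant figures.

0.535 J

The work to assemble the configuration equals its total potential energy, U = Σ kqᵢqⱼ/rᵢⱼ over all pairs.
Pair separations: r₁₂ = 1.72 m, r₁₃ = 0.330 m, r₂₃ = 1.39 m.
U = (0.166) + (0.282) + (0.0866) = 0.535 J.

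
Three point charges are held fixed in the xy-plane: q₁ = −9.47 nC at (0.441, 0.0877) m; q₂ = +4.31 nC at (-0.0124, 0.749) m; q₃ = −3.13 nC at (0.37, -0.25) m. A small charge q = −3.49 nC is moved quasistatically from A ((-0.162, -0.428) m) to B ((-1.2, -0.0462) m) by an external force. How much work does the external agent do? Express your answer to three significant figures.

-2.88×10⁻⁷ J

For quasistatic motion the external work equals the change in potential energy: W_ext = qΔV = q(V_B − V_A).
At A: distances to the source charges are 0.793 m, 1.19 m, 0.561 m; V_A = Σ kqᵢ/rᵢ = -125 V.
At B: distances to the source charges are 1.65 m, 1.43 m, 1.58 m; V_B = Σ kqᵢ/rᵢ = -42.4 V.
ΔV = V_B − V_A = 82.4 V.
W_ext = qΔV = (-3.49×10⁻⁹ C)(82.4 V) = -2.88×10⁻⁷ J.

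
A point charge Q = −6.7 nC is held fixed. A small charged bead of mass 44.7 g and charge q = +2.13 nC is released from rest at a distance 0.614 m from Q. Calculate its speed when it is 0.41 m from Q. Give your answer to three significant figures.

Only the electrostatic force acts, so mechanical energy is conserved: ½mv² = U₁ − U₂ = kQq(1/r₁ − 1/r₂).
U₁ − U₂ = (8.99×10⁹ N·m²/C²)(-6.70×10⁻⁹ C)(2.13×10⁻⁹ C)(1/0.614 − 1/0.410) = 1.04×10⁻⁷ J.
v = √(2·1.04×10⁻⁷/0.0447) = 2.16×10⁻³ m/s.

2.16×10⁻³ m/s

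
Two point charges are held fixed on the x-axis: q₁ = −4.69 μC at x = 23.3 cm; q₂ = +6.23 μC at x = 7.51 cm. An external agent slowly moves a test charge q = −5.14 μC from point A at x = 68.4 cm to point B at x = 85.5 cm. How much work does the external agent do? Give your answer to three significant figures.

-0.0284 J

For quasistatic motion the external work equals the change in potential energy: W_ext = qΔV = q(V_B − V_A).
At A: distances to the source charges are 0.451 m, 0.609 m; V_A = Σ kqᵢ/rᵢ = -1510 V.
At B: distances to the source charges are 0.622 m, 0.780 m; V_B = Σ kqᵢ/rᵢ = 4030 V.
ΔV = V_B − V_A = 5530 V.
W_ext = qΔV = (-5.14×10⁻⁶ C)(5530 V) = -0.0284 J.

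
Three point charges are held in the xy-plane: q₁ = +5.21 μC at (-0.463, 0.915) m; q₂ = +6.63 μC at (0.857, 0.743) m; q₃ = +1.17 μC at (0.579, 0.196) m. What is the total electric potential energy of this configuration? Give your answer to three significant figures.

0.390 J

The work to assemble the configuration equals its total potential energy, U = Σ kqᵢqⱼ/rᵢⱼ over all pairs.
Pair separations: r₁₂ = 1.33 m, r₁₃ = 1.27 m, r₂₃ = 0.614 m.
U = (0.233) + (0.0433) + (0.114) = 0.390 J.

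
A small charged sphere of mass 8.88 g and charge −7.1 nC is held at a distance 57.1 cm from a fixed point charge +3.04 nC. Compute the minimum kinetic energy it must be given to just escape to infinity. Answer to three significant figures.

3.40×10⁻⁷ J

To just escape, total mechanical energy must reach zero at infinity: ½mv²_min + U = 0, so ½mv²_min = −U = |kQq|/r.
|U| = |kQq|/r = (8.99×10⁹ N·m²/C²)(3.04×10⁻⁹)(7.10×10⁻⁹)/(0.571) = 3.40×10⁻⁷ J.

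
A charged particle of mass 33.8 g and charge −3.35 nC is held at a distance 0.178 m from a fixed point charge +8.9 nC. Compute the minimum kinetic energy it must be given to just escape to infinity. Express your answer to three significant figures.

To just escape, total mechanical energy must reach zero at infinity: ½mv²_min + U = 0, so ½mv²_min = −U = |kQq|/r.
|U| = |kQq|/r = (8.99×10⁹ N·m²/C²)(8.90×10⁻⁹)(3.35×10⁻⁹)/(0.178) = 1.51×10⁻⁶ J.

1.51×10⁻⁶ J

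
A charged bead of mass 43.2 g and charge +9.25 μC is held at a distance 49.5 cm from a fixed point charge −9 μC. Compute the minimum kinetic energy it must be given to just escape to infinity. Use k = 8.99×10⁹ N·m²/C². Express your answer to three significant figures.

To just escape, total mechanical energy must reach zero at infinity: ½mv²_min + U = 0, so ½mv²_min = −U = |kQq|/r.
|U| = |kQq|/r = (8.99×10⁹ N·m²/C²)(9.00×10⁻⁶)(9.25×10⁻⁶)/(0.495) = 1.51 J.

1.51 J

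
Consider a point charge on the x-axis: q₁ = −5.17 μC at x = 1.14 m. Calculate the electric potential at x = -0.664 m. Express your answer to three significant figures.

The total potential is the scalar sum of each charge's contribution, V = Σ kqᵢ/rᵢ.
V = k[(-5.17×10⁻⁶)/(1.80)] = -2.58×10⁴ V.

-2.58×10⁴ V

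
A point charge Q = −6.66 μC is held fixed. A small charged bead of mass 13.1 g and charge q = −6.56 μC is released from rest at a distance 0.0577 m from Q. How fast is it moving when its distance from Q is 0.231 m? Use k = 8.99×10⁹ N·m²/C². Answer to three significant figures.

Only the electrostatic force acts, so mechanical energy is conserved: ½mv² = U₁ − U₂ = kQq(1/r₁ − 1/r₂).
U₁ − U₂ = (8.99×10⁹ N·m²/C²)(-6.66×10⁻⁶ C)(-6.56×10⁻⁶ C)(1/0.0577 − 1/0.231) = 5.11 J.
v = √(2·5.11/0.0131) = 27.9 m/s.

27.9 m/s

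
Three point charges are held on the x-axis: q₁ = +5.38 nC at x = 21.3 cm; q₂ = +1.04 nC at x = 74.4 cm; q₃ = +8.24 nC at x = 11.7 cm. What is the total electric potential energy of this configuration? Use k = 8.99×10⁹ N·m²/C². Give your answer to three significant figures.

4.37×10⁻⁶ J

The assembly work is the sum of pairwise potential energies, U = Σ_{i<j} kqᵢqⱼ/rᵢⱼ.
Pair separations: r₁₂ = 0.531 m, r₁₃ = 0.0960 m, r₂₃ = 0.627 m.
U = (9.47×10⁻⁸) + (4.15×10⁻⁶) + (1.23×10⁻⁷) = 4.37×10⁻⁶ J.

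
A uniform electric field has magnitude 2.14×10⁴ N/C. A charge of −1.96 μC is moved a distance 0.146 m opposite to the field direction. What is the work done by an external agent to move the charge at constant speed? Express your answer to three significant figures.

-6.12×10⁻³ J

The potential change for a displacement 0.146 m opposite to the field direction is ΔV = +Ed = 3120 V.
W_ext = qΔV = -6.12×10⁻³ J.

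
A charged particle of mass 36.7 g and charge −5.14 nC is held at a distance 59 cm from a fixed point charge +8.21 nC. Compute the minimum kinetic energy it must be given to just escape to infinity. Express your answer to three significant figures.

6.43×10⁻⁷ J

To just escape, total mechanical energy must reach zero at infinity: ½mv²_min + U = 0, so ½mv²_min = −U = |kQq|/r.
|U| = |kQq|/r = (8.99×10⁹ N·m²/C²)(8.21×10⁻⁹)(5.14×10⁻⁹)/(0.590) = 6.43×10⁻⁷ J.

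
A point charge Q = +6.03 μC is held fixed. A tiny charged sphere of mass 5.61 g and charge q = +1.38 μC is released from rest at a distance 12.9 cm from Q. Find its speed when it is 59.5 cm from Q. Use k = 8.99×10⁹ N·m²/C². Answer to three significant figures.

Only the electrostatic force acts, so mechanical energy is conserved: ½mv² = U₁ − U₂ = kQq(1/r₁ − 1/r₂).
U₁ − U₂ = (8.99×10⁹ N·m²/C²)(6.03×10⁻⁶ C)(1.38×10⁻⁶ C)(1/0.129 − 1/0.595) = 0.454 J.
v = √(2·0.454/5.61×10⁻³) = 12.7 m/s.

12.7 m/s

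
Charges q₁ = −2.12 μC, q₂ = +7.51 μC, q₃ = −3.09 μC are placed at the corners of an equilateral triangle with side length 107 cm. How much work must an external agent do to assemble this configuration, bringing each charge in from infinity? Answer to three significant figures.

-0.274 J

The work to assemble the configuration equals its total potential energy, U = Σ kqᵢqⱼ/rᵢⱼ over all pairs.
All three pair separations equal the side length, 1.07 m.
U = (-0.134) + (0.0550) + (-0.195) = -0.274 J.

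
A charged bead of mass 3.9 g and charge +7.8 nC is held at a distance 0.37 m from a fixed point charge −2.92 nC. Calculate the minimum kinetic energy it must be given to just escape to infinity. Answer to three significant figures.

5.53×10⁻⁷ J

To just escape, total mechanical energy must reach zero at infinity: ½mv²_min + U = 0, so ½mv²_min = −U = |kQq|/r.
|U| = |kQq|/r = (8.99×10⁹ N·m²/C²)(2.92×10⁻⁹)(7.80×10⁻⁹)/(0.370) = 5.53×10⁻⁷ J.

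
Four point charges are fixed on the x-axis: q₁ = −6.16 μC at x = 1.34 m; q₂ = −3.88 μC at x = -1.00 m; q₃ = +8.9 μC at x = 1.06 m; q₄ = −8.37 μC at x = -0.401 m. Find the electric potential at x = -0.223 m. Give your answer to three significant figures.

The total potential is the scalar sum of each charge's contribution, V = Σ kqᵢ/rᵢ.
Distances from the field point to each charge: r₁ = 1.56 m, r₂ = 0.777 m, r₃ = 1.28 m, r₄ = 0.178 m.
V = k[(-6.16×10⁻⁶)/(1.56) + (-3.88×10⁻⁶)/(0.777) + (8.90×10⁻⁶)/(1.28) + (-8.37×10⁻⁶)/(0.178)] = -4.41×10⁵ V.

-4.41×10⁵ V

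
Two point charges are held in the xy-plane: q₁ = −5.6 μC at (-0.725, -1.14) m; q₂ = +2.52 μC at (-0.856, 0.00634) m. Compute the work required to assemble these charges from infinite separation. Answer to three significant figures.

-0.110 J

The work to assemble the configuration equals its total potential energy, U = Σ kqᵢqⱼ/rᵢⱼ over all pairs.
Pair separations: r₁₂ = 1.15 m.
U = (-0.110) = -0.110 J.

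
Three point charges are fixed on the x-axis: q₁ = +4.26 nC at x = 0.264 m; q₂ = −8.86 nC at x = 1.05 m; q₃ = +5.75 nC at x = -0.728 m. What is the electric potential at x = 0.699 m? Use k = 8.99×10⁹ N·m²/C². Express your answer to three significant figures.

The total potential is the scalar sum of each charge's contribution, V = Σ kqᵢ/rᵢ.
Distances from the field point to each charge: r₁ = 0.435 m, r₂ = 0.351 m, r₃ = 1.43 m.
V = k[(4.26×10⁻⁹)/(0.435) + (-8.86×10⁻⁹)/(0.351) + (5.75×10⁻⁹)/(1.43)] = -103 V.

-103 V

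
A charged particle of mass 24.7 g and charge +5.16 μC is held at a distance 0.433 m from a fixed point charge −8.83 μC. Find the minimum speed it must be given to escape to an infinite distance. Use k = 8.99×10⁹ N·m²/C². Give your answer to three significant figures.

8.75 m/s

To just escape, total mechanical energy must reach zero at infinity: ½mv²_min + U = 0, so ½mv²_min = −U = |kQq|/r.
|U| = |kQq|/r = (8.99×10⁹ N·m²/C²)(8.83×10⁻⁶)(5.16×10⁻⁶)/(0.433) = 0.946 J.
v_min = √(2|U|/m) = √(2·0.946/0.0247) = 8.75 m/s.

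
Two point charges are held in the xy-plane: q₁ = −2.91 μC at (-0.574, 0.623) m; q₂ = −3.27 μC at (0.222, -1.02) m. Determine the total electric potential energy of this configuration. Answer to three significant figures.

0.0469 J

The assembly work is the sum of pairwise potential energies, U = Σ_{i<j} kqᵢqⱼ/rᵢⱼ.
Pair separations: r₁₂ = 1.83 m.
U = (0.0469) = 0.0469 J.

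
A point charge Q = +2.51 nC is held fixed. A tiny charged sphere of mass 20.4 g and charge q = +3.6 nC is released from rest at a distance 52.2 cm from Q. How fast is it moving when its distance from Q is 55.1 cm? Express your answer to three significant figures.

8.96×10⁻⁴ m/s

Only the electrostatic force acts, so mechanical energy is conserved: ½mv² = U₁ − U₂ = kQq(1/r₁ − 1/r₂).
U₁ − U₂ = (8.99×10⁹ N·m²/C²)(2.51×10⁻⁹ C)(3.60×10⁻⁹ C)(1/0.522 − 1/0.551) = 8.19×10⁻⁹ J.
v = √(2·8.19×10⁻⁹/0.0204) = 8.96×10⁻⁴ m/s.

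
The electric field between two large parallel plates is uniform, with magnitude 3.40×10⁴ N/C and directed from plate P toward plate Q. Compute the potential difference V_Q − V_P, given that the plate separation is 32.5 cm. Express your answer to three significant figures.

In a uniform field, potential decreases in the direction of E: ΔV = −E·d for a displacement d parallel to E.
Going from P to Q is a displacement of 32.5 cm along the field, so V_Q − V_P = −Ed = -1.10×10⁴ V.

-1.10×10⁴ V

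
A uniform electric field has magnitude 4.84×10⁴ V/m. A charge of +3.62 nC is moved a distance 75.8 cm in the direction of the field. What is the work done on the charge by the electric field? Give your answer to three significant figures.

1.33×10⁻⁴ J

The potential change for a displacement 75.8 cm in the direction of the field is ΔV = −Ed = -3.67×10⁴ V.
W_field = −qΔV = 1.33×10⁻⁴ J.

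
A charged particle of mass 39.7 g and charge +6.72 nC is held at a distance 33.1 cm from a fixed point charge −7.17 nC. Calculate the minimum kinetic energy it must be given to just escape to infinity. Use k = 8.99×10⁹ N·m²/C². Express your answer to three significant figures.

1.31×10⁻⁶ J

To just escape, total mechanical energy must reach zero at infinity: ½mv²_min + U = 0, so ½mv²_min = −U = |kQq|/r.
|U| = |kQq|/r = (8.99×10⁹ N·m²/C²)(7.17×10⁻⁹)(6.72×10⁻⁹)/(0.331) = 1.31×10⁻⁶ J.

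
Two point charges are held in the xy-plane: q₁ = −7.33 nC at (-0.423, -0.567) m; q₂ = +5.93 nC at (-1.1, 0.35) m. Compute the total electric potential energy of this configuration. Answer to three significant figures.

The assembly work is the sum of pairwise potential energies, U = Σ_{i<j} kqᵢqⱼ/rᵢⱼ.
Pair separations: r₁₂ = 1.14 m.
U = (-3.43×10⁻⁷) = -3.43×10⁻⁷ J.

-3.43×10⁻⁷ J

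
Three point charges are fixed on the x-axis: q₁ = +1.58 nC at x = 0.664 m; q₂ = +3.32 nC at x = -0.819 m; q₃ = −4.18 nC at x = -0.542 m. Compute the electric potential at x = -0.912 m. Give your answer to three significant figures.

228 V

Electric potential is a scalar, so the contributions from each charge add algebraically: V = Σ kqᵢ/rᵢ.
Distances from the field point to each charge: r₁ = 1.58 m, r₂ = 0.0930 m, r₃ = 0.370 m.
V = k[(1.58×10⁻⁹)/(1.58) + (3.32×10⁻⁹)/(0.0930) + (-4.18×10⁻⁹)/(0.370)] = 228 V.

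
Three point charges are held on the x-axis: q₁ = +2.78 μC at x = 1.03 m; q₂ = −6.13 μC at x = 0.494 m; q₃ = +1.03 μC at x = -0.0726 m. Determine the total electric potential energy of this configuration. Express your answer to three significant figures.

-0.363 J

The work to assemble the configuration equals its total potential energy, U = Σ kqᵢqⱼ/rᵢⱼ over all pairs.
Pair separations: r₁₂ = 0.536 m, r₁₃ = 1.10 m, r₂₃ = 0.567 m.
U = (-0.286) + (0.0233) + (-0.100) = -0.363 J.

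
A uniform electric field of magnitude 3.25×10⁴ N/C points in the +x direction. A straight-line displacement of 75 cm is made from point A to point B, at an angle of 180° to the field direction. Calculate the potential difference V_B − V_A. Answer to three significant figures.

2.44×10⁴ V

Only the component of displacement along E changes the potential: ΔV = −E·d·cosθ.
ΔV = −(3.25×10⁴ V/m)(0.750 m)cos180° = 2.44×10⁴ V.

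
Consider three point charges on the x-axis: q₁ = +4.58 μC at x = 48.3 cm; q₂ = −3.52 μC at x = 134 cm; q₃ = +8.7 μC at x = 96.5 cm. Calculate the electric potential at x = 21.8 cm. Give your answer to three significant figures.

The total potential is the scalar sum of each charge's contribution, V = Σ kqᵢ/rᵢ.
Distances from the field point to each charge: r₁ = 0.265 m, r₂ = 1.12 m, r₃ = 0.747 m.
V = k[(4.58×10⁻⁶)/(0.265) + (-3.52×10⁻⁶)/(1.12) + (8.70×10⁻⁶)/(0.747)] = 2.32×10⁵ V.

2.32×10⁵ V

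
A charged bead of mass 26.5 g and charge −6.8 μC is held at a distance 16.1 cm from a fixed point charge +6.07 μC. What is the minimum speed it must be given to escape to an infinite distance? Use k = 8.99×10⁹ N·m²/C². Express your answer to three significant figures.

13.2 m/s

To just escape, total mechanical energy must reach zero at infinity: ½mv²_min + U = 0, so ½mv²_min = −U = |kQq|/r.
|U| = |kQq|/r = (8.99×10⁹ N·m²/C²)(6.07×10⁻⁶)(6.80×10⁻⁶)/(0.161) = 2.30 J.
v_min = √(2|U|/m) = √(2·2.30/0.0265) = 13.2 m/s.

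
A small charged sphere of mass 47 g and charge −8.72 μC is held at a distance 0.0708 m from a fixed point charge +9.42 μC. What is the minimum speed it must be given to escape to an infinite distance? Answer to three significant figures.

To just escape, total mechanical energy must reach zero at infinity: ½mv²_min + U = 0, so ½mv²_min = −U = |kQq|/r.
|U| = |kQq|/r = (8.99×10⁹ N·m²/C²)(9.42×10⁻⁶)(8.72×10⁻⁶)/(0.0708) = 10.4 J.
v_min = √(2|U|/m) = √(2·10.4/0.0470) = 21.1 m/s.

21.1 m/s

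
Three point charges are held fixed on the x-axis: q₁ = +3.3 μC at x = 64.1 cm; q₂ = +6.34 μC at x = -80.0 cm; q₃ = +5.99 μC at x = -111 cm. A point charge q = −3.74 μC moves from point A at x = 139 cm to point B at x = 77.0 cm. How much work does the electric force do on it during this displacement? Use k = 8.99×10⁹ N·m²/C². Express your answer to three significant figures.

The work done by the electric force is W_field = −ΔU = −q(V_B − V_A) = q(V_A − V_B).
At A: distances to the source charges are 0.749 m, 2.19 m, 2.50 m; V_A = Σ kqᵢ/rᵢ = 8.72×10⁴ V.
At B: distances to the source charges are 0.129 m, 1.57 m, 1.88 m; V_B = Σ kqᵢ/rᵢ = 2.95×10⁵ V.
ΔV = V_B − V_A = 2.08×10⁵ V.
W_field = −qΔV = −(-3.74×10⁻⁶ C)(2.08×10⁵ V) = 0.777 J.

0.777 J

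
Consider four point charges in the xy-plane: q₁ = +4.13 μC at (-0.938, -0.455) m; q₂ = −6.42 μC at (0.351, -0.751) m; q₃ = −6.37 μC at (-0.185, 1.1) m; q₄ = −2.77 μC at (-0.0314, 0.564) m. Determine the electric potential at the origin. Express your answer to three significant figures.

-1.29×10⁵ V

The total potential is the scalar sum of each charge's contribution, V = Σ kqᵢ/rᵢ.
Distances from the field point to each charge: r₁ = 1.04 m, r₂ = 0.829 m, r₃ = 1.12 m, r₄ = 0.565 m.
V = k[(4.13×10⁻⁶)/(1.04) + (-6.42×10⁻⁶)/(0.829) + (-6.37×10⁻⁶)/(1.12) + (-2.77×10⁻⁶)/(0.565)] = -1.29×10⁵ V.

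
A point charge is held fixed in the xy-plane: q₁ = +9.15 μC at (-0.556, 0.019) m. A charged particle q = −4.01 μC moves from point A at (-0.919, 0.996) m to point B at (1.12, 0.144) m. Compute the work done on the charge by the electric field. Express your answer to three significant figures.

The work done by the electric force is W_field = −ΔU = −q(V_B − V_A) = q(V_A − V_B).
At A: distance to the source charge is 1.04 m; V_A = kq₁/r = 7.89×10⁴ V.
At B: distance to the source charge is 1.68 m; V_B = kq₁/r = 4.89×10⁴ V.
ΔV = V_B − V_A = -3.00×10⁴ V.
W_field = −qΔV = −(-4.01×10⁻⁶ C)(-3.00×10⁴ V) = -0.120 J.

-0.120 J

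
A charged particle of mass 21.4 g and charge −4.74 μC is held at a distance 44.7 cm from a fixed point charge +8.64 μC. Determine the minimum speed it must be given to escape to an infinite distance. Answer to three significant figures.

8.77 m/s

To just escape, total mechanical energy must reach zero at infinity: ½mv²_min + U = 0, so ½mv²_min = −U = |kQq|/r.
|U| = |kQq|/r = (8.99×10⁹ N·m²/C²)(8.64×10⁻⁶)(4.74×10⁻⁶)/(0.447) = 0.824 J.
v_min = √(2|U|/m) = √(2·0.824/0.0214) = 8.77 m/s.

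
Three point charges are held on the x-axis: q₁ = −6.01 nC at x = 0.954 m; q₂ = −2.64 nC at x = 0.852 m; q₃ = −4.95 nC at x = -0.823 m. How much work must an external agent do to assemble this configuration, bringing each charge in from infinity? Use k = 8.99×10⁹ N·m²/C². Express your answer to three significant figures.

1.62×10⁻⁶ J

The work to assemble the configuration equals its total potential energy, U = Σ kqᵢqⱼ/rᵢⱼ over all pairs.
Pair separations: r₁₂ = 0.102 m, r₁₃ = 1.78 m, r₂₃ = 1.67 m.
U = (1.40×10⁻⁶) + (1.51×10⁻⁷) + (7.01×10⁻⁸) = 1.62×10⁻⁶ J.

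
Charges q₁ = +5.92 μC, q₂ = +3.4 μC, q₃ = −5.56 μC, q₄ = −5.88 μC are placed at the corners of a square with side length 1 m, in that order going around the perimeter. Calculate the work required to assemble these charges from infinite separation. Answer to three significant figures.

The assembly work is the sum of pairwise potential energies, U = Σ_{i<j} kqᵢqⱼ/rᵢⱼ.
The four side pairs have separation 1.00 m and the two diagonal pairs 1.41 m.
Summing all 6 pair terms gives U = -0.344 J.

-0.344 J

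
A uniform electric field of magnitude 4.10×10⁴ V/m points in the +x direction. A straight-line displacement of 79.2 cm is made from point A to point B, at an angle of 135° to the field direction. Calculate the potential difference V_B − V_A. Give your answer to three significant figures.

Only the component of displacement along E changes the potential: ΔV = −E·d·cosθ.
ΔV = −(4.10×10⁴ V/m)(0.792 m)cos135° = 2.30×10⁴ V.

2.30×10⁴ V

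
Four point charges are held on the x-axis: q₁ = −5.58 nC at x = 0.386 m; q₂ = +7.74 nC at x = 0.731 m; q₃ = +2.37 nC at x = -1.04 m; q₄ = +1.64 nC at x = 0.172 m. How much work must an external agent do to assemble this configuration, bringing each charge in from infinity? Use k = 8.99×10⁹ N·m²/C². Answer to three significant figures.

The assembly work is the sum of pairwise potential energies, U = Σ_{i<j} kqᵢqⱼ/rᵢⱼ.
Pair separations: r₁₂ = 0.345 m, r₁₃ = 1.43 m, r₁₄ = 0.214 m, r₂₃ = 1.77 m, r₂₄ = 0.559 m, r₃₄ = 1.21 m.
Summing all 6 pair terms gives U = -1.27×10⁻⁶ J.

-1.27×10⁻⁶ J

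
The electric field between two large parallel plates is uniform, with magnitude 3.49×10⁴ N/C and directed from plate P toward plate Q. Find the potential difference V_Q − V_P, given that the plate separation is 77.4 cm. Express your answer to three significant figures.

-2.70×10⁴ V

In a uniform field, potential decreases in the direction of E: ΔV = −E·d for a displacement d parallel to E.
Going from P to Q is a displacement of 77.4 cm along the field, so V_Q − V_P = −Ed = -2.70×10⁴ V.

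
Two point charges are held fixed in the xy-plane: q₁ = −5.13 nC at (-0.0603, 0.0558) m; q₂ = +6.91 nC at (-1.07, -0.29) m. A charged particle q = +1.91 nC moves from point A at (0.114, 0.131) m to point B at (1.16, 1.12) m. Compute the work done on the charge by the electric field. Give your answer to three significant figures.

The work done by the electric force is W_field = −ΔU = −q(V_B − V_A) = q(V_A − V_B).
At A: distances to the source charges are 0.190 m, 1.26 m; V_A = Σ kqᵢ/rᵢ = -194 V.
At B: distances to the source charges are 1.62 m, 2.64 m; V_B = Σ kqᵢ/rᵢ = -4.94 V.
ΔV = V_B − V_A = 189 V.
W_field = −qΔV = −(1.91×10⁻⁹ C)(189 V) = -3.60×10⁻⁷ J.

-3.60×10⁻⁷ J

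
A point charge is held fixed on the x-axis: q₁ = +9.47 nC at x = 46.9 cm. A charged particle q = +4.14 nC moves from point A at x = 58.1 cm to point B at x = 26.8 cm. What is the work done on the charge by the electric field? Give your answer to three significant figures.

1.39×10⁻⁶ J

The work done by the electric force is W_field = −ΔU = −q(V_B − V_A) = q(V_A − V_B).
At A: distance to the source charge is 0.112 m; V_A = kq₁/r = 760 V.
At B: distance to the source charge is 0.201 m; V_B = kq₁/r = 424 V.
ΔV = V_B − V_A = -337 V.
W_field = −qΔV = −(4.14×10⁻⁹ C)(-337 V) = 1.39×10⁻⁶ J.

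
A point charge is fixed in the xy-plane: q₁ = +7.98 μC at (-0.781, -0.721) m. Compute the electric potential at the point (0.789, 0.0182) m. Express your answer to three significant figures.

4.13×10⁴ V

Electric potential is a scalar, so the contributions from each charge add algebraically: V = Σ kqᵢ/rᵢ.
Distances from the field point to each charge: r₁ = 1.74 m.
V = k[(7.98×10⁻⁶)/(1.74)] = 4.13×10⁴ V.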